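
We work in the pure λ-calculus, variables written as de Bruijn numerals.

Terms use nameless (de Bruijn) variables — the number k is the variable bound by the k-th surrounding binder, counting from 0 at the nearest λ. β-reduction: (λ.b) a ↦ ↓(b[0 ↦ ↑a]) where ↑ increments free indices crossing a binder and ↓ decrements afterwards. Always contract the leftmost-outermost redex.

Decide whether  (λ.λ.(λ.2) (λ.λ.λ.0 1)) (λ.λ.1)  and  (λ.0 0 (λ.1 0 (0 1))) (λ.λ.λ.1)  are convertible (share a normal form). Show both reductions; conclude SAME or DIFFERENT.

Answer: DIFFERENT — A ⇓ λ.λ.λ.1, B ⇓ λ.λ.λ.1 (λ.λ.λ.1)

Derivation:
Term A:
  start: (λ.λ.(λ.2) (λ.λ.λ.0 1)) (λ.λ.1)
  →1  λ.(λ.λ.λ.1) (λ.λ.λ.0 1)
  →2  λ.λ.λ.1

Term B:
  start: (λ.0 0 (λ.1 0 (0 1))) (λ.λ.λ.1)
  →1  (λ.λ.λ.1) (λ.λ.λ.1) (λ.(λ.λ.λ.1) 0 (0 (λ.λ.λ.1)))
  →2  (λ.λ.1) (λ.(λ.λ.λ.1) 0 (0 (λ.λ.λ.1)))
  →3  λ.λ.(λ.λ.λ.1) 0 (0 (λ.λ.λ.1))
  →4  λ.λ.(λ.λ.1) (0 (λ.λ.λ.1))
  →5  λ.λ.λ.1 (λ.λ.λ.1)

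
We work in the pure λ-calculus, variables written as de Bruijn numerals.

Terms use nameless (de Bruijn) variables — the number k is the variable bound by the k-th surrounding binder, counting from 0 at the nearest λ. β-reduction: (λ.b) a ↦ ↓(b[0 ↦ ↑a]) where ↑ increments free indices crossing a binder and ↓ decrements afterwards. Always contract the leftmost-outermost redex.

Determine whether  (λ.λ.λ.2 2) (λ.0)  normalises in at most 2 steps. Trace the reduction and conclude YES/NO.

  start: (λ.λ.λ.2 2) (λ.0)
  [1] λ.λ.(λ.0) (λ.0)
  [2] λ.λ.λ.0

Answer: YES — reaches normal form λ.λ.λ.0 in 2 ≤ 2 steps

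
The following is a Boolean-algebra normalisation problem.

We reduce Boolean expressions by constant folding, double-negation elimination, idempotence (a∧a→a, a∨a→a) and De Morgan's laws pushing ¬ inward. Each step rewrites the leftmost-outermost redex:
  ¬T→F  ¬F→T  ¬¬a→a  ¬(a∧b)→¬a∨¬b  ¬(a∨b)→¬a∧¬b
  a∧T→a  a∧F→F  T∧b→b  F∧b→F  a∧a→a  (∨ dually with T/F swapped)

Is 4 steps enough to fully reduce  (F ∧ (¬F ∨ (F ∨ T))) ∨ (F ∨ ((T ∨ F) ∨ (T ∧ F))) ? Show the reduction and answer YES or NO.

  start: (F ∧ (¬F ∨ (F ∨ T))) ∨ (F ∨ ((T ∨ F) ∨ (T ∧ F)))
  step 1: F ∨ (F ∨ ((T ∨ F) ∨ (T ∧ F)))
  step 2: F ∨ ((T ∨ F) ∨ (T ∧ F))
  step 3: (T ∨ F) ∨ (T ∧ F)
  step 4: T ∨ (T ∧ F)

Answer: NO — after 4 steps the term is T ∨ (T ∧ F), not yet normal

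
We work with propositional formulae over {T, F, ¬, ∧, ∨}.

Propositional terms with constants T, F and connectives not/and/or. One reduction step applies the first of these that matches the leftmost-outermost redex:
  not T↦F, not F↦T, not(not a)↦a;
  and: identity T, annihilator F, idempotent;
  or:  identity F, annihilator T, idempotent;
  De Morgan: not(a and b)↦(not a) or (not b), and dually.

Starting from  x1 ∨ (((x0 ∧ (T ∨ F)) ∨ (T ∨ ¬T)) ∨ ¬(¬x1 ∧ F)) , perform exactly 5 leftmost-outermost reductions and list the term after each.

Answer: after 5 steps: x1 ∨ T

Working:
  start: x1 ∨ (((x0 ∧ (T ∨ F)) ∨ (T ∨ ¬T)) ∨ ¬(¬x1 ∧ F))
  [1] x1 ∨ (((x0 ∧ T) ∨ (T ∨ ¬T)) ∨ ¬(¬x1 ∧ F))
  [2] x1 ∨ ((x0 ∨ (T ∨ ¬T)) ∨ ¬(¬x1 ∧ F))
  [3] x1 ∨ ((x0 ∨ T) ∨ ¬(¬x1 ∧ F))
  [4] x1 ∨ (T ∨ ¬(¬x1 ∧ F))
  [5] x1 ∨ T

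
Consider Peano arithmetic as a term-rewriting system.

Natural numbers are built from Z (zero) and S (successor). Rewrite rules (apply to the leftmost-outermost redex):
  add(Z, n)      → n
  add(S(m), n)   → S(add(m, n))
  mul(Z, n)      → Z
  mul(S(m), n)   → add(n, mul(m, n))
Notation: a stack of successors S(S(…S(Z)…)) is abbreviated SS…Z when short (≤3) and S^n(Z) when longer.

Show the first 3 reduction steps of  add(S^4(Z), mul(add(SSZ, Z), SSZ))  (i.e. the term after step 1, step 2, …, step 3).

  start: add(S^4(Z), mul(add(SSZ, Z), SSZ))
  →1  S(add(SSSZ, mul(add(SSZ, Z), SSZ)))
  →2  S(S(add(SSZ, mul(add(SSZ, Z), SSZ))))
  →3  S(S(S(add(SZ, mul(add(SSZ, Z), SSZ)))))

Answer: after 3 steps: S(S(S(add(SZ, mul(add(SSZ, Z), SSZ)))))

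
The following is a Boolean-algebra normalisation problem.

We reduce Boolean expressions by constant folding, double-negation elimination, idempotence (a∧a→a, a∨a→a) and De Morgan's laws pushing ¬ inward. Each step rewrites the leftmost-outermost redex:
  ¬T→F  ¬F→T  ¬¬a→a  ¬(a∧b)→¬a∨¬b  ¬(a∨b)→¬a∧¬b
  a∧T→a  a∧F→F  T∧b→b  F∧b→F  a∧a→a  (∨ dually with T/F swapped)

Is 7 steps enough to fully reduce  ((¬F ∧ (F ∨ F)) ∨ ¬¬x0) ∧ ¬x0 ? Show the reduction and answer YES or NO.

Answer: YES — reaches normal form x0 ∧ ¬x0 in 5 ≤ 7 steps

Derivation:
  start: ((¬F ∧ (F ∨ F)) ∨ ¬¬x0) ∧ ¬x0
  step 1: ((T ∧ (F ∨ F)) ∨ ¬¬x0) ∧ ¬x0
  step 2: ((F ∨ F) ∨ ¬¬x0) ∧ ¬x0
  step 3: (F ∨ ¬¬x0) ∧ ¬x0
  step 4: ¬¬x0 ∧ ¬x0
  step 5: x0 ∧ ¬x0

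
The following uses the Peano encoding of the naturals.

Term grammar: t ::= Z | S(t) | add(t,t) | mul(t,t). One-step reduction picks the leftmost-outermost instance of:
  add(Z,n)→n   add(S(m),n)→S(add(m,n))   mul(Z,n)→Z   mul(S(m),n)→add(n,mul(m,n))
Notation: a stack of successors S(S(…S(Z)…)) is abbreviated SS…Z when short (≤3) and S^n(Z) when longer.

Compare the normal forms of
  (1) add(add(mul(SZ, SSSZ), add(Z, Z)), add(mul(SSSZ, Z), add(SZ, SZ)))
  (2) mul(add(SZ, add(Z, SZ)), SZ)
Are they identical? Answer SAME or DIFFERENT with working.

Term A:
  start: add(add(mul(SZ, SSSZ), add(Z, Z)), add(mul(SSSZ, Z), add(SZ, SZ)))
  step 1: add(add(add(SSSZ, mul(Z, SSSZ)), add(Z, Z)), add(mul(SSSZ, Z), add(SZ, SZ)))
  step 2: add(add(S(add(SSZ, mul(Z, SSSZ))), add(Z, Z)), add(mul(SSSZ, Z), add(SZ, SZ)))
  step 3: add(S(add(add(SSZ, mul(Z, SSSZ)), add(Z, Z))), add(mul(SSSZ, Z), add(SZ, SZ)))
  step 4: S(add(add(add(SSZ, mul(Z, SSSZ)), add(Z, Z)), add(mul(SSSZ, Z), add(SZ, SZ))))
  step 5: S(add(add(S(add(SZ, mul(Z, SSSZ))), add(Z, Z)), add(mul(SSSZ, Z), add(SZ, SZ))))
  step 6: S(add(S(add(add(SZ, mul(Z, SSSZ)), add(Z, Z))), add(mul(SSSZ, Z), add(SZ, SZ))))
  step 7: S(S(add(add(add(SZ, mul(Z, SSSZ)), add(Z, Z)), add(mul(SSSZ, Z), add(SZ, SZ)))))
  step 8: S(S(add(add(S(add(Z, mul(Z, SSSZ))), add(Z, Z)), add(mul(SSSZ, Z), add(SZ, SZ)))))
  step 9: S(S(add(S(add(add(Z, mul(Z, SSSZ)), add(Z, Z))), add(mul(SSSZ, Z), add(SZ, SZ)))))
  step 10: S(S(S(add(add(add(Z, mul(Z, SSSZ)), add(Z, Z)), add(mul(SSSZ, Z), add(SZ, SZ))))))
  step 11: S(S(S(add(add(mul(Z, SSSZ), add(Z, Z)), add(mul(SSSZ, Z), add(SZ, SZ))))))
  step 12: S(S(S(add(add(Z, add(Z, Z)), add(mul(SSSZ, Z), add(SZ, SZ))))))
  step 13: S(S(S(add(add(Z, Z), add(mul(SSSZ, Z), add(SZ, SZ))))))
  step 14: S(S(S(add(Z, add(mul(SSSZ, Z), add(SZ, SZ))))))
  step 15: S(S(S(add(mul(SSSZ, Z), add(SZ, SZ)))))
  step 16: S(S(S(add(add(Z, mul(SSZ, Z)), add(SZ, SZ)))))
  step 17: S(S(S(add(mul(SSZ, Z), add(SZ, SZ)))))
  step 18: S(S(S(add(add(Z, mul(SZ, Z)), add(SZ, SZ)))))
  step 19: S(S(S(add(mul(SZ, Z), add(SZ, SZ)))))
  step 20: S(S(S(add(add(Z, mul(Z, Z)), add(SZ, SZ)))))
  step 21: S(S(S(add(mul(Z, Z), add(SZ, SZ)))))
  step 22: S(S(S(add(Z, add(SZ, SZ)))))
  step 23: S(S(S(add(SZ, SZ))))
  step 24: S(S(S(S(add(Z, SZ)))))
  step 25: S^5(Z)

Term B:
  start: mul(add(SZ, add(Z, SZ)), SZ)
  step 1: mul(S(add(Z, add(Z, SZ))), SZ)
  step 2: add(SZ, mul(add(Z, add(Z, SZ)), SZ))
  step 3: S(add(Z, mul(add(Z, add(Z, SZ)), SZ)))
  step 4: S(mul(add(Z, add(Z, SZ)), SZ))
  step 5: S(mul(add(Z, SZ), SZ))
  step 6: S(mul(SZ, SZ))
  step 7: S(add(SZ, mul(Z, SZ)))
  step 8: S(S(add(Z, mul(Z, SZ))))
  step 9: S(S(mul(Z, SZ)))
  step 10: SSZ

Answer: DIFFERENT — A ⇓ S^5(Z), B ⇓ SSZ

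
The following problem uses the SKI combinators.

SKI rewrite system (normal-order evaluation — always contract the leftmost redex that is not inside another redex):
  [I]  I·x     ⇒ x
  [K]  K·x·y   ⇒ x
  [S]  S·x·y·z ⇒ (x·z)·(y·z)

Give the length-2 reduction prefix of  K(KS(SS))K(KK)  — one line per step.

Answer: after 2 steps: S(KK)

Working:
  start: K(KS(SS))K(KK)
  [1] KS(SS)(KK)
  [2] S(KK)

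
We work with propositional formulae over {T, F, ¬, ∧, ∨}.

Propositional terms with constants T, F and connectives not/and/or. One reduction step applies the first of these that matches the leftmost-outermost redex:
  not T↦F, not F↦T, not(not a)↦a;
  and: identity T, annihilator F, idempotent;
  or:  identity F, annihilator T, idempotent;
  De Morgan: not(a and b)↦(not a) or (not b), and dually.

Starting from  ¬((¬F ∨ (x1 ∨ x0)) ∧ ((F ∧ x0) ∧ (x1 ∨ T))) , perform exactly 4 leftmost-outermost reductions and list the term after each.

  start: ¬((¬F ∨ (x1 ∨ x0)) ∧ ((F ∧ x0) ∧ (x1 ∨ T)))
  [1] ¬(¬F ∨ (x1 ∨ x0)) ∨ ¬((F ∧ x0) ∧ (x1 ∨ T))
  [2] (¬¬F ∧ ¬(x1 ∨ x0)) ∨ ¬((F ∧ x0) ∧ (x1 ∨ T))
  [3] (F ∧ ¬(x1 ∨ x0)) ∨ ¬((F ∧ x0) ∧ (x1 ∨ T))
  [4] F ∨ ¬((F ∧ x0) ∧ (x1 ∨ T))

Answer: after 4 steps: F ∨ ¬((F ∧ x0) ∧ (x1 ∨ T))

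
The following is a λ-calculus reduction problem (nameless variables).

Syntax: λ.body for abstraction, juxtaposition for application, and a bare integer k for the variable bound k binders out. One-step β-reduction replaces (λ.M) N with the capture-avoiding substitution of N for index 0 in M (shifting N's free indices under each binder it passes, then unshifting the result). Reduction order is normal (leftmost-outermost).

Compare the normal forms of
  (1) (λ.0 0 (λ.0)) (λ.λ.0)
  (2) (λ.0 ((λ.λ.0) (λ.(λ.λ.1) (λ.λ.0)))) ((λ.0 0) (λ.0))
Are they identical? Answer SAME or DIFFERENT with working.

Term A:
  start: (λ.0 0 (λ.0)) (λ.λ.0)
  step 1: (λ.λ.0) (λ.λ.0) (λ.0)
  step 2: (λ.0) (λ.0)
  step 3: λ.0

Term B:
  start: (λ.0 ((λ.λ.0) (λ.(λ.λ.1) (λ.λ.0)))) ((λ.0 0) (λ.0))
  step 1: (λ.0 0) (λ.0) ((λ.λ.0) (λ.(λ.λ.1) (λ.λ.0)))
  step 2: (λ.0) (λ.0) ((λ.λ.0) (λ.(λ.λ.1) (λ.λ.0)))
  step 3: (λ.0) ((λ.λ.0) (λ.(λ.λ.1) (λ.λ.0)))
  step 4: (λ.λ.0) (λ.(λ.λ.1) (λ.λ.0))
  step 5: λ.0

Answer: SAME — A ⇓ λ.0, B ⇓ λ.0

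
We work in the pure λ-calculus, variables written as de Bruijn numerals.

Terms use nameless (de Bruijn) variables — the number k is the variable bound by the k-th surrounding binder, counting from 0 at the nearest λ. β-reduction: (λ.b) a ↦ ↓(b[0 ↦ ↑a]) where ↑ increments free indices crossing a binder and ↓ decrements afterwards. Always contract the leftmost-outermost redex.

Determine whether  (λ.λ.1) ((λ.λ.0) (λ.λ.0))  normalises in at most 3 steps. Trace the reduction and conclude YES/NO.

  start: (λ.λ.1) ((λ.λ.0) (λ.λ.0))
  step 1: λ.(λ.λ.0) (λ.λ.0)
  step 2: λ.λ.0

Answer: YES — reaches normal form λ.λ.0 in 2 ≤ 3 steps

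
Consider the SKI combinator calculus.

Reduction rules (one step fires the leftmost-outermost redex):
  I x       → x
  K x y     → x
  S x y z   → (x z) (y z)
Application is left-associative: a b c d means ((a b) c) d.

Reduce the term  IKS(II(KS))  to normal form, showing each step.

Answer: normal form = S  (in 2 steps)

Working:
  start: IKS(II(KS))
  →1  KS(II(KS))
  →2  S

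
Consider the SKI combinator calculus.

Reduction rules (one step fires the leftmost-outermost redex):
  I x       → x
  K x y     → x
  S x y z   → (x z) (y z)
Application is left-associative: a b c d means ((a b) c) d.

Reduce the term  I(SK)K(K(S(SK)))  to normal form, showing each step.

Answer: normal form = K(S(SK))  (in 3 steps)

Reduction:
  start: I(SK)K(K(S(SK)))
  step 1: SKK(K(S(SK)))
  step 2: K(K(S(SK)))(K(K(S(SK))))
  step 3: K(S(SK))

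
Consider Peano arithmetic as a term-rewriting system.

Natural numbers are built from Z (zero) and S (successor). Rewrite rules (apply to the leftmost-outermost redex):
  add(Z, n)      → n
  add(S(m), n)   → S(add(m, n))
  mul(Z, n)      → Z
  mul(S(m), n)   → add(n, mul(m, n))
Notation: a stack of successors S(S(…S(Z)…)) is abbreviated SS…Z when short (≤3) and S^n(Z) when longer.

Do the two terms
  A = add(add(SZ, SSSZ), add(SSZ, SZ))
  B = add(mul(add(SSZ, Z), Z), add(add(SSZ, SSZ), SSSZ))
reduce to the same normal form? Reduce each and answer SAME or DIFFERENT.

Term A:
  start: add(add(SZ, SSSZ), add(SSZ, SZ))
  [1] add(S(add(Z, SSSZ)), add(SSZ, SZ))
  [2] S(add(add(Z, SSSZ), add(SSZ, SZ)))
  [3] S(add(SSSZ, add(SSZ, SZ)))
  [4] S(S(add(SSZ, add(SSZ, SZ))))
  [5] S(S(S(add(SZ, add(SSZ, SZ)))))
  [6] S(S(S(S(add(Z, add(SSZ, SZ))))))
  [7] S(S(S(S(add(SSZ, SZ)))))
  [8] S(S(S(S(S(add(SZ, SZ))))))
  [9] S(S(S(S(S(S(add(Z, SZ)))))))
  [10] S^7(Z)

Term B:
  start: add(mul(add(SSZ, Z), Z), add(add(SSZ, SSZ), SSSZ))
  [1] add(mul(S(add(SZ, Z)), Z), add(add(SSZ, SSZ), SSSZ))
  [2] add(add(Z, mul(add(SZ, Z), Z)), add(add(SSZ, SSZ), SSSZ))
  [3] add(mul(add(SZ, Z), Z), add(add(SSZ, SSZ), SSSZ))
  [4] add(mul(S(add(Z, Z)), Z), add(add(SSZ, SSZ), SSSZ))
  [5] add(add(Z, mul(add(Z, Z), Z)), add(add(SSZ, SSZ), SSSZ))
  [6] add(mul(add(Z, Z), Z), add(add(SSZ, SSZ), SSSZ))
  [7] add(mul(Z, Z), add(add(SSZ, SSZ), SSSZ))
  [8] add(Z, add(add(SSZ, SSZ), SSSZ))
  [9] add(add(SSZ, SSZ), SSSZ)
  [10] add(S(add(SZ, SSZ)), SSSZ)
  [11] S(add(add(SZ, SSZ), SSSZ))
  [12] S(add(S(add(Z, SSZ)), SSSZ))
  [13] S(S(add(add(Z, SSZ), SSSZ)))
  [14] S(S(add(SSZ, SSSZ)))
  [15] S(S(S(add(SZ, SSSZ))))
  [16] S(S(S(S(add(Z, SSSZ)))))
  [17] S^7(Z)

Answer: SAME — A ⇓ S^7(Z), B ⇓ S^7(Z)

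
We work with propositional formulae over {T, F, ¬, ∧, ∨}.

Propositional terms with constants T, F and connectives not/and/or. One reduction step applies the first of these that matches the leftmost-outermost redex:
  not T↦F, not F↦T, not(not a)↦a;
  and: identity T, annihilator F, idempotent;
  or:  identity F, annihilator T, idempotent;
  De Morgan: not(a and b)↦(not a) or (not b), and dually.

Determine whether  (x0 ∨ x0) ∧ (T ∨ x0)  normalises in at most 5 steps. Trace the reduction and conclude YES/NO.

Answer: YES — reaches normal form x0 in 3 ≤ 5 steps

Derivation:
  start: (x0 ∨ x0) ∧ (T ∨ x0)
  →1  x0 ∧ (T ∨ x0)
  →2  x0 ∧ T
  →3  x0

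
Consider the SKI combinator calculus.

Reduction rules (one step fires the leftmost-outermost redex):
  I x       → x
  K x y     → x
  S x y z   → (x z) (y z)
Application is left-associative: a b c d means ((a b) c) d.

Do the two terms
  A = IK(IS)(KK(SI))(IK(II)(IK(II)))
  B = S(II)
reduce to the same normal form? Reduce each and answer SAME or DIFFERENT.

Answer: SAME — A ⇓ SI, B ⇓ SI

Working:
Term A:
  start: IK(IS)(KK(SI))(IK(II)(IK(II)))
  step 1: K(IS)(KK(SI))(IK(II)(IK(II)))
  step 2: IS(IK(II)(IK(II)))
  step 3: S(IK(II)(IK(II)))
  step 4: S(K(II)(IK(II)))
  step 5: S(II)
  step 6: SI

Term B:
  start: S(II)
  step 1: SI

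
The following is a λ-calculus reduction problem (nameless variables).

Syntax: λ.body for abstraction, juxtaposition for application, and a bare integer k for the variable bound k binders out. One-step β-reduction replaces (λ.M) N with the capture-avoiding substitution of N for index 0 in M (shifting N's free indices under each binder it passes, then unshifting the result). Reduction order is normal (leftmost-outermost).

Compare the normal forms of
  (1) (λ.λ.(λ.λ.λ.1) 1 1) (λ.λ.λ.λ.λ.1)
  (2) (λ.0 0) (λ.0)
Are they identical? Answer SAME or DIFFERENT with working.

Answer: DIFFERENT — A ⇓ λ.λ.λ.λ.λ.λ.λ.1, B ⇓ λ.0

Derivation:
Term A:
  start: (λ.λ.(λ.λ.λ.1) 1 1) (λ.λ.λ.λ.λ.1)
  →1  λ.(λ.λ.λ.1) (λ.λ.λ.λ.λ.1) (λ.λ.λ.λ.λ.1)
  →2  λ.(λ.λ.1) (λ.λ.λ.λ.λ.1)
  →3  λ.λ.λ.λ.λ.λ.λ.1

Term B:
  start: (λ.0 0) (λ.0)
  →1  (λ.0) (λ.0)
  →2  λ.0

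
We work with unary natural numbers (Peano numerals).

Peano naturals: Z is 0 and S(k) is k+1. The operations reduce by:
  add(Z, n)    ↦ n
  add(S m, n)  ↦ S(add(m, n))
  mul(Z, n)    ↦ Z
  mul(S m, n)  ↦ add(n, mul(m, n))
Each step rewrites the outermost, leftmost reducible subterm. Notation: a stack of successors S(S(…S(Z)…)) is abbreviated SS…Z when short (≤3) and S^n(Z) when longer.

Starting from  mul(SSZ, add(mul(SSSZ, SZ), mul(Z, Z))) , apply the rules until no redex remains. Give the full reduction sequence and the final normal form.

  start: mul(SSZ, add(mul(SSSZ, SZ), mul(Z, Z)))
  step 1: add(add(mul(SSSZ, SZ), mul(Z, Z)), mul(SZ, add(mul(SSSZ, SZ), mul(Z, Z))))
  step 2: add(add(add(SZ, mul(SSZ, SZ)), mul(Z, Z)), mul(SZ, add(mul(SSSZ, SZ), mul(Z, Z))))
  step 3: add(add(S(add(Z, mul(SSZ, SZ))), mul(Z, Z)), mul(SZ, add(mul(SSSZ, SZ), mul(Z, Z))))
  step 4: add(S(add(add(Z, mul(SSZ, SZ)), mul(Z, Z))), mul(SZ, add(mul(SSSZ, SZ), mul(Z, Z))))
  step 5: S(add(add(add(Z, mul(SSZ, SZ)), mul(Z, Z)), mul(SZ, add(mul(SSSZ, SZ), mul(Z, Z)))))
  step 6: S(add(add(mul(SSZ, SZ), mul(Z, Z)), mul(SZ, add(mul(SSSZ, SZ), mul(Z, Z)))))
  step 7: S(add(add(add(SZ, mul(SZ, SZ)), mul(Z, Z)), mul(SZ, add(mul(SSSZ, SZ), mul(Z, Z)))))
  step 8: S(add(add(S(add(Z, mul(SZ, SZ))), mul(Z, Z)), mul(SZ, add(mul(SSSZ, SZ), mul(Z, Z)))))
  step 9: S(add(S(add(add(Z, mul(SZ, SZ)), mul(Z, Z))), mul(SZ, add(mul(SSSZ, SZ), mul(Z, Z)))))
  step 10: S(S(add(add(add(Z, mul(SZ, SZ)), mul(Z, Z)), mul(SZ, add(mul(SSSZ, SZ), mul(Z, Z))))))
  step 11: S(S(add(add(mul(SZ, SZ), mul(Z, Z)), mul(SZ, add(mul(SSSZ, SZ), mul(Z, Z))))))
  step 12: S(S(add(add(add(SZ, mul(Z, SZ)), mul(Z, Z)), mul(SZ, add(mul(SSSZ, SZ), mul(Z, Z))))))
  step 13: S(S(add(add(S(add(Z, mul(Z, SZ))), mul(Z, Z)), mul(SZ, add(mul(SSSZ, SZ), mul(Z, Z))))))
  step 14: S(S(add(S(add(add(Z, mul(Z, SZ)), mul(Z, Z))), mul(SZ, add(mul(SSSZ, SZ), mul(Z, Z))))))
  step 15: S(S(S(add(add(add(Z, mul(Z, SZ)), mul(Z, Z)), mul(SZ, add(mul(SSSZ, SZ), mul(Z, Z)))))))
  step 16: S(S(S(add(add(mul(Z, SZ), mul(Z, Z)), mul(SZ, add(mul(SSSZ, SZ), mul(Z, Z)))))))
  step 17: S(S(S(add(add(Z, mul(Z, Z)), mul(SZ, add(mul(SSSZ, SZ), mul(Z, Z)))))))
  step 18: S(S(S(add(mul(Z, Z), mul(SZ, add(mul(SSSZ, SZ), mul(Z, Z)))))))
  step 19: S(S(S(add(Z, mul(SZ, add(mul(SSSZ, SZ), mul(Z, Z)))))))
  step 20: S(S(S(mul(SZ, add(mul(SSSZ, SZ), mul(Z, Z))))))
  step 21: S(S(S(add(add(mul(SSSZ, SZ), mul(Z, Z)), mul(Z, add(mul(SSSZ, SZ), mul(Z, Z)))))))
  step 22: S(S(S(add(add(add(SZ, mul(SSZ, SZ)), mul(Z, Z)), mul(Z, add(mul(SSSZ, SZ), mul(Z, Z)))))))
  step 23: S(S(S(add(add(S(add(Z, mul(SSZ, SZ))), mul(Z, Z)), mul(Z, add(mul(SSSZ, SZ), mul(Z, Z)))))))
  step 24: S(S(S(add(S(add(add(Z, mul(SSZ, SZ)), mul(Z, Z))), mul(Z, add(mul(SSSZ, SZ), mul(Z, Z)))))))
  step 25: S(S(S(S(add(add(add(Z, mul(SSZ, SZ)), mul(Z, Z)), mul(Z, add(mul(SSSZ, SZ), mul(Z, Z))))))))
  step 26: S(S(S(S(add(add(mul(SSZ, SZ), mul(Z, Z)), mul(Z, add(mul(SSSZ, SZ), mul(Z, Z))))))))
  step 27: S(S(S(S(add(add(add(SZ, mul(SZ, SZ)), mul(Z, Z)), mul(Z, add(mul(SSSZ, SZ), mul(Z, Z))))))))
  step 28: S(S(S(S(add(add(S(add(Z, mul(SZ, SZ))), mul(Z, Z)), mul(Z, add(mul(SSSZ, SZ), mul(Z, Z))))))))
  step 29: S(S(S(S(add(S(add(add(Z, mul(SZ, SZ)), mul(Z, Z))), mul(Z, add(mul(SSSZ, SZ), mul(Z, Z))))))))
  step 30: S(S(S(S(S(add(add(add(Z, mul(SZ, SZ)), mul(Z, Z)), mul(Z, add(mul(SSSZ, SZ), mul(Z, Z)))))))))
  step 31: S(S(S(S(S(add(add(mul(SZ, SZ), mul(Z, Z)), mul(Z, add(mul(SSSZ, SZ), mul(Z, Z)))))))))
  step 32: S(S(S(S(S(add(add(add(SZ, mul(Z, SZ)), mul(Z, Z)), mul(Z, add(mul(SSSZ, SZ), mul(Z, Z)))))))))
  step 33: S(S(S(S(S(add(add(S(add(Z, mul(Z, SZ))), mul(Z, Z)), mul(Z, add(mul(SSSZ, SZ), mul(Z, Z)))))))))
  step 34: S(S(S(S(S(add(S(add(add(Z, mul(Z, SZ)), mul(Z, Z))), mul(Z, add(mul(SSSZ, SZ), mul(Z, Z)))))))))
  step 35: S(S(S(S(S(S(add(add(add(Z, mul(Z, SZ)), mul(Z, Z)), mul(Z, add(mul(SSSZ, SZ), mul(Z, Z))))))))))
  step 36: S(S(S(S(S(S(add(add(mul(Z, SZ), mul(Z, Z)), mul(Z, add(mul(SSSZ, SZ), mul(Z, Z))))))))))
  step 37: S(S(S(S(S(S(add(add(Z, mul(Z, Z)), mul(Z, add(mul(SSSZ, SZ), mul(Z, Z))))))))))
  step 38: S(S(S(S(S(S(add(mul(Z, Z), mul(Z, add(mul(SSSZ, SZ), mul(Z, Z))))))))))
  step 39: S(S(S(S(S(S(add(Z, mul(Z, add(mul(SSSZ, SZ), mul(Z, Z))))))))))
  step 40: S(S(S(S(S(S(mul(Z, add(mul(SSSZ, SZ), mul(Z, Z)))))))))
  step 41: S^6(Z)

Answer: normal form = S^6(Z)  (in 41 steps)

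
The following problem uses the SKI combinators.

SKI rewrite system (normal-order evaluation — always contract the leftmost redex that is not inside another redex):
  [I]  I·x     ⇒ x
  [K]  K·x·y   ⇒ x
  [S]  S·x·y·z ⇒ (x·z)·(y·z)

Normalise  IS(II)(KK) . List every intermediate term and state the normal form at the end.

Answer: normal form = SI(KK)  (in 2 steps)

Derivation:
  start: IS(II)(KK)
  →1  S(II)(KK)
  →2  SI(KK)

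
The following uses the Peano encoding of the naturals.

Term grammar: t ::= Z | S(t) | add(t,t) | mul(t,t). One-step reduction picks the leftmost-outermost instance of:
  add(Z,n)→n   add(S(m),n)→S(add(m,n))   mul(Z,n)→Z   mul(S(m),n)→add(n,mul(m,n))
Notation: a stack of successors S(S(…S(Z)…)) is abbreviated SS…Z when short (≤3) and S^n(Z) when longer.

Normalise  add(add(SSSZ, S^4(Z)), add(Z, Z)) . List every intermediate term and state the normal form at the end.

  start: add(add(SSSZ, S^4(Z)), add(Z, Z))
  →1  add(S(add(SSZ, S^4(Z))), add(Z, Z))
  →2  S(add(add(SSZ, S^4(Z)), add(Z, Z)))
  →3  S(add(S(add(SZ, S^4(Z))), add(Z, Z)))
  →4  S(S(add(add(SZ, S^4(Z)), add(Z, Z))))
  →5  S(S(add(S(add(Z, S^4(Z))), add(Z, Z))))
  →6  S(S(S(add(add(Z, S^4(Z)), add(Z, Z)))))
  →7  S(S(S(add(S^4(Z), add(Z, Z)))))
  →8  S(S(S(S(add(SSSZ, add(Z, Z))))))
  →9  S(S(S(S(S(add(SSZ, add(Z, Z)))))))
  →10  S(S(S(S(S(S(add(SZ, add(Z, Z))))))))
  →11  S(S(S(S(S(S(S(add(Z, add(Z, Z)))))))))
  →12  S(S(S(S(S(S(S(add(Z, Z))))))))
  →13  S^7(Z)

Answer: normal form = S^7(Z)  (in 13 steps)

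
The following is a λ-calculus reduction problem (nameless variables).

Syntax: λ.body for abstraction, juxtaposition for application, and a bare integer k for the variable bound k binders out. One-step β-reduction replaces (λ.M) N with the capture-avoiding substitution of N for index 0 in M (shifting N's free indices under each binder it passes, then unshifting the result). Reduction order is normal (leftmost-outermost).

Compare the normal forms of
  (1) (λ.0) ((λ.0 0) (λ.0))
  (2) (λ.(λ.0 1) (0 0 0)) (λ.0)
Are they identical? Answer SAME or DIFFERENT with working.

Answer: SAME — A ⇓ λ.0, B ⇓ λ.0

Derivation:
Term A:
  start: (λ.0) ((λ.0 0) (λ.0))
  step 1: (λ.0 0) (λ.0)
  step 2: (λ.0) (λ.0)
  step 3: λ.0

Term B:
  start: (λ.(λ.0 1) (0 0 0)) (λ.0)
  step 1: (λ.0 (λ.0)) ((λ.0) (λ.0) (λ.0))
  step 2: (λ.0) (λ.0) (λ.0) (λ.0)
  step 3: (λ.0) (λ.0) (λ.0)
  step 4: (λ.0) (λ.0)
  step 5: λ.0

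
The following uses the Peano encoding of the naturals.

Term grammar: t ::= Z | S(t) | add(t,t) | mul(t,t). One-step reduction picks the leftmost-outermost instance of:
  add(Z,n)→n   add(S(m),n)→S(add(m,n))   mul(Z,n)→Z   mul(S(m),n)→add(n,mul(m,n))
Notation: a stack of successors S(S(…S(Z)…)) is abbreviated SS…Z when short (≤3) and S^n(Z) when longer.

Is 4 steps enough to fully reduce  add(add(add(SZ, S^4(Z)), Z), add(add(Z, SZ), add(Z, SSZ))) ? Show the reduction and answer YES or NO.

Answer: NO — after 4 steps the term is S(add(add(S^4(Z), Z), add(add(Z, SZ), add(Z, SSZ)))), not yet normal

Derivation:
  start: add(add(add(SZ, S^4(Z)), Z), add(add(Z, SZ), add(Z, SSZ)))
  →1  add(add(S(add(Z, S^4(Z))), Z), add(add(Z, SZ), add(Z, SSZ)))
  →2  add(S(add(add(Z, S^4(Z)), Z)), add(add(Z, SZ), add(Z, SSZ)))
  →3  S(add(add(add(Z, S^4(Z)), Z), add(add(Z, SZ), add(Z, SSZ))))
  →4  S(add(add(S^4(Z), Z), add(add(Z, SZ), add(Z, SSZ))))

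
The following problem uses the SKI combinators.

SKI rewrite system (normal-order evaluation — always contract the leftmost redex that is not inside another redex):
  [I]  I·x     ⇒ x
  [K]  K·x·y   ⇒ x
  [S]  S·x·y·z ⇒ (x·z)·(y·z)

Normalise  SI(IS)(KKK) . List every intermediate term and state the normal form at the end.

Answer: normal form = K(SK)  (in 5 steps)

Derivation:
  start: SI(IS)(KKK)
  step 1: I(KKK)(IS(KKK))
  step 2: KKK(IS(KKK))
  step 3: K(IS(KKK))
  step 4: K(S(KKK))
  step 5: K(SK)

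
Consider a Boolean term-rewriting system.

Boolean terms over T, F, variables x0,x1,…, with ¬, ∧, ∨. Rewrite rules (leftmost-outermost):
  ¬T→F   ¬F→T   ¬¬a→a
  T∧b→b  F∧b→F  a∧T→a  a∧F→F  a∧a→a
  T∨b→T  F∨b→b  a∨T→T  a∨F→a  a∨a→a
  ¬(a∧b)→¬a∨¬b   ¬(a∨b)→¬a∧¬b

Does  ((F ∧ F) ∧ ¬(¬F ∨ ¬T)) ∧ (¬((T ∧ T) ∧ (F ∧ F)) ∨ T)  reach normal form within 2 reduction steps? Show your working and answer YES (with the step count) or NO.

Answer: NO — after 2 steps the term is F ∧ (¬((T ∧ T) ∧ (F ∧ F)) ∨ T), not yet normal

Working:
  start: ((F ∧ F) ∧ ¬(¬F ∨ ¬T)) ∧ (¬((T ∧ T) ∧ (F ∧ F)) ∨ T)
  step 1: (F ∧ ¬(¬F ∨ ¬T)) ∧ (¬((T ∧ T) ∧ (F ∧ F)) ∨ T)
  step 2: F ∧ (¬((T ∧ T) ∧ (F ∧ F)) ∨ T)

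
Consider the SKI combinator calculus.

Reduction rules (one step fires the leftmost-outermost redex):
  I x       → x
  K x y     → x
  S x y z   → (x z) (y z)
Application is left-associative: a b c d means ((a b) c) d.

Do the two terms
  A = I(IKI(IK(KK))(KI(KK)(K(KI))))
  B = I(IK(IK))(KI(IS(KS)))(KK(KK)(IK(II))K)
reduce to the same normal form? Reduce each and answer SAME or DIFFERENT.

Term A:
  start: I(IKI(IK(KK))(KI(KK)(K(KI))))
  →1  IKI(IK(KK))(KI(KK)(K(KI)))
  →2  KI(IK(KK))(KI(KK)(K(KI)))
  →3  I(KI(KK)(K(KI)))
  →4  KI(KK)(K(KI))
  →5  I(K(KI))
  →6  K(KI)

Term B:
  start: I(IK(IK))(KI(IS(KS)))(KK(KK)(IK(II))K)
  →1  IK(IK)(KI(IS(KS)))(KK(KK)(IK(II))K)
  →2  K(IK)(KI(IS(KS)))(KK(KK)(IK(II))K)
  →3  IK(KK(KK)(IK(II))K)
  →4  K(KK(KK)(IK(II))K)
  →5  K(K(IK(II))K)
  →6  K(IK(II))
  →7  K(K(II))
  →8  K(KI)

Answer: SAME — A ⇓ K(KI), B ⇓ K(KI)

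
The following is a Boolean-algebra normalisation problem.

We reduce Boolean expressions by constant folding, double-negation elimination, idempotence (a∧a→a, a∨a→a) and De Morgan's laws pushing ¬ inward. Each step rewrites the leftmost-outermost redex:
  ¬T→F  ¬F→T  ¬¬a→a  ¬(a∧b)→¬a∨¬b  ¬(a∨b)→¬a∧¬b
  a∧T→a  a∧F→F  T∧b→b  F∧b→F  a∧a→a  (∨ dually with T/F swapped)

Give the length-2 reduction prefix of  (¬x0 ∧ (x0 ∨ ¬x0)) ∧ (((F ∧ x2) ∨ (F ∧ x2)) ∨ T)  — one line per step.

  start: (¬x0 ∧ (x0 ∨ ¬x0)) ∧ (((F ∧ x2) ∨ (F ∧ x2)) ∨ T)
  step 1: (¬x0 ∧ (x0 ∨ ¬x0)) ∧ T
  step 2: ¬x0 ∧ (x0 ∨ ¬x0)

Answer: after 2 steps: ¬x0 ∧ (x0 ∨ ¬x0)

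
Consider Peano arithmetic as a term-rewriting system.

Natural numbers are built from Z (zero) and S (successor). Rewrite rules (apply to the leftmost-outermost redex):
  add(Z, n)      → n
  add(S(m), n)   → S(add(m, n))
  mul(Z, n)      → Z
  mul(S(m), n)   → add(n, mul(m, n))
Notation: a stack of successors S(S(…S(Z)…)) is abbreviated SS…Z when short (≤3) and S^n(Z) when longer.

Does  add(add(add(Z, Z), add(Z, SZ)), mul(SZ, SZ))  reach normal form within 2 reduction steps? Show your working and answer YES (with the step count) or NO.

  start: add(add(add(Z, Z), add(Z, SZ)), mul(SZ, SZ))
  step 1: add(add(Z, add(Z, SZ)), mul(SZ, SZ))
  step 2: add(add(Z, SZ), mul(SZ, SZ))

Answer: NO — after 2 steps the term is add(add(Z, SZ), mul(SZ, SZ)), not yet normal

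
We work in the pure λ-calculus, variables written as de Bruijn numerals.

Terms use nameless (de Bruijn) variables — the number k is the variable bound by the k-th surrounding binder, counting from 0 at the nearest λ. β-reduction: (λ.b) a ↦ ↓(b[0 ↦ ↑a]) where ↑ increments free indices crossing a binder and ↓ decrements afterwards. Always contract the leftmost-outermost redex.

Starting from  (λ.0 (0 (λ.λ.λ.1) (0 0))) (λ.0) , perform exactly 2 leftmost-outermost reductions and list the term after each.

Answer: after 2 steps: (λ.0) (λ.λ.λ.1) ((λ.0) (λ.0))

Working:
  start: (λ.0 (0 (λ.λ.λ.1) (0 0))) (λ.0)
  [1] (λ.0) ((λ.0) (λ.λ.λ.1) ((λ.0) (λ.0)))
  [2] (λ.0) (λ.λ.λ.1) ((λ.0) (λ.0))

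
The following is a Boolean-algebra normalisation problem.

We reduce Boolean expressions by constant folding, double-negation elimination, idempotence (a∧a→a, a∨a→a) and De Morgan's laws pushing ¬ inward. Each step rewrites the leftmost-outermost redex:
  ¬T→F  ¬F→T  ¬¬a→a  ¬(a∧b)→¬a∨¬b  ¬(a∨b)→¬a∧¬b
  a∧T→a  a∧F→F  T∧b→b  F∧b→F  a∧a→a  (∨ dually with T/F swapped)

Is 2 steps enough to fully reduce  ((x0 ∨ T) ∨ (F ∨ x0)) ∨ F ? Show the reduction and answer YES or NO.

  start: ((x0 ∨ T) ∨ (F ∨ x0)) ∨ F
  step 1: (x0 ∨ T) ∨ (F ∨ x0)
  step 2: T ∨ (F ∨ x0)

Answer: NO — after 2 steps the term is T ∨ (F ∨ x0), not yet normal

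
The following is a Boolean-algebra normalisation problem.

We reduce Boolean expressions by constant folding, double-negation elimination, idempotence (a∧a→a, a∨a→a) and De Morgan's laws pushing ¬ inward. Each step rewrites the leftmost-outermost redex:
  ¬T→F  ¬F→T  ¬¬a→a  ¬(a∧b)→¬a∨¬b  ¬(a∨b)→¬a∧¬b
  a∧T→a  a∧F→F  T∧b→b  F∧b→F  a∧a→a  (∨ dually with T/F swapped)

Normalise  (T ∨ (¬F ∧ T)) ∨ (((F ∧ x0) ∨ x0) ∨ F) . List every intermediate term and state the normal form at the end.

Answer: normal form = T  (in 2 steps)

Working:
  start: (T ∨ (¬F ∧ T)) ∨ (((F ∧ x0) ∨ x0) ∨ F)
  →1  T ∨ (((F ∧ x0) ∨ x0) ∨ F)
  →2  T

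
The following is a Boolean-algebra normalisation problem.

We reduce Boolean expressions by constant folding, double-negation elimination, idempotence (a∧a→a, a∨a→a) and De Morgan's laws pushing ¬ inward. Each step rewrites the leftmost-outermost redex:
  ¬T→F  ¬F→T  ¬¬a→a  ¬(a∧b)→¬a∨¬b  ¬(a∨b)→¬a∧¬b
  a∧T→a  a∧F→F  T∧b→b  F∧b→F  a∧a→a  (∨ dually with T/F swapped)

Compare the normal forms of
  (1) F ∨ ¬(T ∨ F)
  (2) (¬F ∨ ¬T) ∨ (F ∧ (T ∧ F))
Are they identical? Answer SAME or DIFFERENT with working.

Term A:
  start: F ∨ ¬(T ∨ F)
  →1  ¬(T ∨ F)
  →2  ¬T ∧ ¬F
  →3  F ∧ ¬F
  →4  F

Term B:
  start: (¬F ∨ ¬T) ∨ (F ∧ (T ∧ F))
  →1  (T ∨ ¬T) ∨ (F ∧ (T ∧ F))
  →2  T ∨ (F ∧ (T ∧ F))
  →3  T

Answer: DIFFERENT — A ⇓ F, B ⇓ T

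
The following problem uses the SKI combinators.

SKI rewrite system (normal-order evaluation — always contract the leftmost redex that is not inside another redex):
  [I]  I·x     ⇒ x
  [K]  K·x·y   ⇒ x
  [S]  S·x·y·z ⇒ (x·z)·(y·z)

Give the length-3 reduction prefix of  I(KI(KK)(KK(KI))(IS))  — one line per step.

  start: I(KI(KK)(KK(KI))(IS))
  →1  KI(KK)(KK(KI))(IS)
  →2  I(KK(KI))(IS)
  →3  KK(KI)(IS)

Answer: after 3 steps: KK(KI)(IS)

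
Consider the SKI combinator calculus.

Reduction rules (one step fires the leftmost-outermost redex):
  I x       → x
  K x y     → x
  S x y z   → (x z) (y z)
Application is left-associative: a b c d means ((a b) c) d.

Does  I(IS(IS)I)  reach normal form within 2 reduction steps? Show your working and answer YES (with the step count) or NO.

  start: I(IS(IS)I)
  step 1: IS(IS)I
  step 2: S(IS)I

Answer: NO — after 2 steps the term is S(IS)I, not yet normal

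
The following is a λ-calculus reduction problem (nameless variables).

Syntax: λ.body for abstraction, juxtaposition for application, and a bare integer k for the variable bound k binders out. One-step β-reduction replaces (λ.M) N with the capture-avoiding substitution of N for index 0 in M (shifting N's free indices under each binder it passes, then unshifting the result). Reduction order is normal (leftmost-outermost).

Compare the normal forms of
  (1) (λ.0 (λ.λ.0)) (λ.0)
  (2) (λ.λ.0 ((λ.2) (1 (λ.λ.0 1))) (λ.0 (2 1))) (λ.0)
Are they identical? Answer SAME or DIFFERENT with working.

Term A:
  start: (λ.0 (λ.λ.0)) (λ.0)
  →1  (λ.0) (λ.λ.0)
  →2  λ.λ.0

Term B:
  start: (λ.λ.0 ((λ.2) (1 (λ.λ.0 1))) (λ.0 (2 1))) (λ.0)
  →1  λ.0 ((λ.λ.0) ((λ.0) (λ.λ.0 1))) (λ.0 ((λ.0) 1))
  →2  λ.0 (λ.0) (λ.0 ((λ.0) 1))
  →3  λ.0 (λ.0) (λ.0 1)

Answer: DIFFERENT — A ⇓ λ.λ.0, B ⇓ λ.0 (λ.0) (λ.0 1)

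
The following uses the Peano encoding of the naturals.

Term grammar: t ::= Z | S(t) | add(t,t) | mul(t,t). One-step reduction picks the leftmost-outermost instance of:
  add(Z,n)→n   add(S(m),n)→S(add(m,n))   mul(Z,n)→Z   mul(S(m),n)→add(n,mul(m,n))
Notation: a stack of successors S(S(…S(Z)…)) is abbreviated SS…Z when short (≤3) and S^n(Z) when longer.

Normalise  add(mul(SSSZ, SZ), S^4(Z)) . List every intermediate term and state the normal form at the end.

  start: add(mul(SSSZ, SZ), S^4(Z))
  step 1: add(add(SZ, mul(SSZ, SZ)), S^4(Z))
  step 2: add(S(add(Z, mul(SSZ, SZ))), S^4(Z))
  step 3: S(add(add(Z, mul(SSZ, SZ)), S^4(Z)))
  step 4: S(add(mul(SSZ, SZ), S^4(Z)))
  step 5: S(add(add(SZ, mul(SZ, SZ)), S^4(Z)))
  step 6: S(add(S(add(Z, mul(SZ, SZ))), S^4(Z)))
  step 7: S(S(add(add(Z, mul(SZ, SZ)), S^4(Z))))
  step 8: S(S(add(mul(SZ, SZ), S^4(Z))))
  step 9: S(S(add(add(SZ, mul(Z, SZ)), S^4(Z))))
  step 10: S(S(add(S(add(Z, mul(Z, SZ))), S^4(Z))))
  step 11: S(S(S(add(add(Z, mul(Z, SZ)), S^4(Z)))))
  step 12: S(S(S(add(mul(Z, SZ), S^4(Z)))))
  step 13: S(S(S(add(Z, S^4(Z)))))
  step 14: S^7(Z)

Answer: normal form = S^7(Z)  (in 14 steps)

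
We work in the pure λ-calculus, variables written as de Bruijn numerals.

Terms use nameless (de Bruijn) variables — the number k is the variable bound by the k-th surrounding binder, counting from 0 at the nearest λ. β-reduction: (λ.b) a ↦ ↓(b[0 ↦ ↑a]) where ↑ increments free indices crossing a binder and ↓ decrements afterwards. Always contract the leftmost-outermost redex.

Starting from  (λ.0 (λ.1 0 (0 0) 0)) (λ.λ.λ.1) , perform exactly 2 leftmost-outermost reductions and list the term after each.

  start: (λ.0 (λ.1 0 (0 0) 0)) (λ.λ.λ.1)
  [1] (λ.λ.λ.1) (λ.(λ.λ.λ.1) 0 (0 0) 0)
  [2] λ.λ.1

Answer: after 2 steps: λ.λ.1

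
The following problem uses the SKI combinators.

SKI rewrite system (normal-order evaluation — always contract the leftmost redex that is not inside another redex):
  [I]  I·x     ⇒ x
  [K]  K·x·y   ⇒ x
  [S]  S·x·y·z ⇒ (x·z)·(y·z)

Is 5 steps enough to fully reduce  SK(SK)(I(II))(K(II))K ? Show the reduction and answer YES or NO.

Answer: NO — after 5 steps the term is K(II)K, not yet normal

Reduction:
  start: SK(SK)(I(II))(K(II))K
  [1] K(I(II))(SK(I(II)))(K(II))K
  [2] I(II)(K(II))K
  [3] II(K(II))K
  [4] I(K(II))K
  [5] K(II)K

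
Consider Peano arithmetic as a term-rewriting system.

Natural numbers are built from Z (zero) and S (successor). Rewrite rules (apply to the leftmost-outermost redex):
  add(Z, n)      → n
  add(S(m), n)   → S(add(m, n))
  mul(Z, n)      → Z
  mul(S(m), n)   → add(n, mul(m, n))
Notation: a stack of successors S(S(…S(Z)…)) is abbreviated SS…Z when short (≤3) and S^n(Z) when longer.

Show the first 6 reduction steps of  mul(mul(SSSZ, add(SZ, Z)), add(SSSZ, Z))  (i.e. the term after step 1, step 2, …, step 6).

  start: mul(mul(SSSZ, add(SZ, Z)), add(SSSZ, Z))
  step 1: mul(add(add(SZ, Z), mul(SSZ, add(SZ, Z))), add(SSSZ, Z))
  step 2: mul(add(S(add(Z, Z)), mul(SSZ, add(SZ, Z))), add(SSSZ, Z))
  step 3: mul(S(add(add(Z, Z), mul(SSZ, add(SZ, Z)))), add(SSSZ, Z))
  step 4: add(add(SSSZ, Z), mul(add(add(Z, Z), mul(SSZ, add(SZ, Z))), add(SSSZ, Z)))
  step 5: add(S(add(SSZ, Z)), mul(add(add(Z, Z), mul(SSZ, add(SZ, Z))), add(SSSZ, Z)))
  step 6: S(add(add(SSZ, Z), mul(add(add(Z, Z), mul(SSZ, add(SZ, Z))), add(SSSZ, Z))))

Answer: after 6 steps: S(add(add(SSZ, Z), mul(add(add(Z, Z), mul(SSZ, add(SZ, Z))), add(SSSZ, Z))))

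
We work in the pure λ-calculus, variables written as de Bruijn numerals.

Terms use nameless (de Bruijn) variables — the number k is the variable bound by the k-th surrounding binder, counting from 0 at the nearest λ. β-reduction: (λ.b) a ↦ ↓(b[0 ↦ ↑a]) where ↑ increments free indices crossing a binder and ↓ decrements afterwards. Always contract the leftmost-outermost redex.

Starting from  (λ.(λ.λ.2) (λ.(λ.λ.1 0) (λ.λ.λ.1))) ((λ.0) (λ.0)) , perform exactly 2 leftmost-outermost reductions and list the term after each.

  start: (λ.(λ.λ.2) (λ.(λ.λ.1 0) (λ.λ.λ.1))) ((λ.0) (λ.0))
  →1  (λ.λ.(λ.0) (λ.0)) (λ.(λ.λ.1 0) (λ.λ.λ.1))
  →2  λ.(λ.0) (λ.0)

Answer: after 2 steps: λ.(λ.0) (λ.0)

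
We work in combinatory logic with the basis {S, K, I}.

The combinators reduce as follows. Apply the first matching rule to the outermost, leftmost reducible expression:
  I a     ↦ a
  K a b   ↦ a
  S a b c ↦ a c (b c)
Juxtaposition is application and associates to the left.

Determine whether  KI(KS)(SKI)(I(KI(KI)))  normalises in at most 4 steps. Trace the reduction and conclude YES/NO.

Answer: NO — after 4 steps the term is I(KI(KI)), not yet normal

Derivation:
  start: KI(KS)(SKI)(I(KI(KI)))
  [1] I(SKI)(I(KI(KI)))
  [2] SKI(I(KI(KI)))
  [3] K(I(KI(KI)))(I(I(KI(KI))))
  [4] I(KI(KI))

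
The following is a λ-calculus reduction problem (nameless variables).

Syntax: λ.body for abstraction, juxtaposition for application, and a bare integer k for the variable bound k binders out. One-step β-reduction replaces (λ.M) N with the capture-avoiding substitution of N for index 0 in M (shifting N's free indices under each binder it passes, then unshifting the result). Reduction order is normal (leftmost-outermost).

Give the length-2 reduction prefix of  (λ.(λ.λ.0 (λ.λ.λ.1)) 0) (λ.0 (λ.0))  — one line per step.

Answer: after 2 steps: λ.0 (λ.λ.λ.1)

Working:
  start: (λ.(λ.λ.0 (λ.λ.λ.1)) 0) (λ.0 (λ.0))
  →1  (λ.λ.0 (λ.λ.λ.1)) (λ.0 (λ.0))
  →2  λ.0 (λ.λ.λ.1)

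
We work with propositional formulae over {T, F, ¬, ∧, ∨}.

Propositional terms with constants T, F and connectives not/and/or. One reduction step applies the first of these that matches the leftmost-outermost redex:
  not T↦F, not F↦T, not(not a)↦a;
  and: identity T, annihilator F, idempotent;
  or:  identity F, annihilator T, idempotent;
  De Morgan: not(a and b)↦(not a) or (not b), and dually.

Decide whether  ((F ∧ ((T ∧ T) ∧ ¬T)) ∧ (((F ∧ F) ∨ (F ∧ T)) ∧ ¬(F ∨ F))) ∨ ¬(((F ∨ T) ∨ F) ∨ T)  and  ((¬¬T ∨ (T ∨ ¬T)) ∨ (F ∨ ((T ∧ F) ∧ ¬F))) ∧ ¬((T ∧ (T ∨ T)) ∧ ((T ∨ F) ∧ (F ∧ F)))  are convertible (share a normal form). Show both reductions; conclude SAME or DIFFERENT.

Term A:
  start: ((F ∧ ((T ∧ T) ∧ ¬T)) ∧ (((F ∧ F) ∨ (F ∧ T)) ∧ ¬(F ∨ F))) ∨ ¬(((F ∨ T) ∨ F) ∨ T)
  step 1: (F ∧ (((F ∧ F) ∨ (F ∧ T)) ∧ ¬(F ∨ F))) ∨ ¬(((F ∨ T) ∨ F) ∨ T)
  step 2: F ∨ ¬(((F ∨ T) ∨ F) ∨ T)
  step 3: ¬(((F ∨ T) ∨ F) ∨ T)
  step 4: ¬((F ∨ T) ∨ F) ∧ ¬T
  step 5: (¬(F ∨ T) ∧ ¬F) ∧ ¬T
  step 6: ((¬F ∧ ¬T) ∧ ¬F) ∧ ¬T
  step 7: ((T ∧ ¬T) ∧ ¬F) ∧ ¬T
  step 8: (¬T ∧ ¬F) ∧ ¬T
  step 9: (F ∧ ¬F) ∧ ¬T
  step 10: F ∧ ¬T
  step 11: F

Term B:
  start: ((¬¬T ∨ (T ∨ ¬T)) ∨ (F ∨ ((T ∧ F) ∧ ¬F))) ∧ ¬((T ∧ (T ∨ T)) ∧ ((T ∨ F) ∧ (F ∧ F)))
  step 1: ((T ∨ (T ∨ ¬T)) ∨ (F ∨ ((T ∧ F) ∧ ¬F))) ∧ ¬((T ∧ (T ∨ T)) ∧ ((T ∨ F) ∧ (F ∧ F)))
  step 2: (T ∨ (F ∨ ((T ∧ F) ∧ ¬F))) ∧ ¬((T ∧ (T ∨ T)) ∧ ((T ∨ F) ∧ (F ∧ F)))
  step 3: T ∧ ¬((T ∧ (T ∨ T)) ∧ ((T ∨ F) ∧ (F ∧ F)))
  step 4: ¬((T ∧ (T ∨ T)) ∧ ((T ∨ F) ∧ (F ∧ F)))
  step 5: ¬(T ∧ (T ∨ T)) ∨ ¬((T ∨ F) ∧ (F ∧ F))
  step 6: (¬T ∨ ¬(T ∨ T)) ∨ ¬((T ∨ F) ∧ (F ∧ F))
  step 7: (F ∨ ¬(T ∨ T)) ∨ ¬((T ∨ F) ∧ (F ∧ F))
  step 8: ¬(T ∨ T) ∨ ¬((T ∨ F) ∧ (F ∧ F))
  step 9: (¬T ∧ ¬T) ∨ ¬((T ∨ F) ∧ (F ∧ F))
  step 10: ¬T ∨ ¬((T ∨ F) ∧ (F ∧ F))
  step 11: F ∨ ¬((T ∨ F) ∧ (F ∧ F))
  step 12: ¬((T ∨ F) ∧ (F ∧ F))
  step 13: ¬(T ∨ F) ∨ ¬(F ∧ F)
  step 14: (¬T ∧ ¬F) ∨ ¬(F ∧ F)
  step 15: (F ∧ ¬F) ∨ ¬(F ∧ F)
  step 16: F ∨ ¬(F ∧ F)
  step 17: ¬(F ∧ F)
  step 18: ¬F ∨ ¬F
  step 19: ¬F
  step 20: T

Answer: DIFFERENT — A ⇓ F, B ⇓ T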